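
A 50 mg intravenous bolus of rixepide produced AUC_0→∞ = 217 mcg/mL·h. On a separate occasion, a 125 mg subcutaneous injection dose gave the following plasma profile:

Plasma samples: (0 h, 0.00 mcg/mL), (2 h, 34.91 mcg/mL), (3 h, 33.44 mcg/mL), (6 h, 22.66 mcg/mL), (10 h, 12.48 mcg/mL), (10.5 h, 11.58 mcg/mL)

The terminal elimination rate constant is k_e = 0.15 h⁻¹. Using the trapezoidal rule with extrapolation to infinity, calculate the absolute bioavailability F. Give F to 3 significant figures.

F = 0.565

Trapezoidal AUC_0→10.5 (subcutaneous injection):
  [0→2]: (0.00+34.91)/2 × 2 = 34.91
  [2→3]: (34.91+33.44)/2 × 1 = 34.175
  [3→6]: (33.44+22.66)/2 × 3 = 84.15
  [6→10]: (22.66+12.48)/2 × 4 = 70.28
  [10→10.5]: (12.48+11.58)/2 × 0.5 = 6.015
  Sum = 229.53 mcg/mL·h
Tail: C_last/k_e = 11.58/0.15 = 77.200
AUC_0→∞ (subcutaneous injection) = 229.53 + 77.200 = 306.73 mcg/mL·h
F = (AUC_ev/D_ev)/(AUC_iv/D_iv) = (306.73/125)/(217/50) = 2.45384/4.34 = 0.5654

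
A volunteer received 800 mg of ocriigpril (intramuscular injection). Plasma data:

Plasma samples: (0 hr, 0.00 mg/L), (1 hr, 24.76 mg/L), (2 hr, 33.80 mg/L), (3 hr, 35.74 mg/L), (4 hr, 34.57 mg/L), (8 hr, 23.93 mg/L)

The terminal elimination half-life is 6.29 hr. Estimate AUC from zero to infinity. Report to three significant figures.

AUC = 446 mg/L·hr

Trapezoidal AUC_0→8:
  [0→1]: (0.00+24.76)/2 × 1 = 12.38
  [1→2]: (24.76+33.80)/2 × 1 = 29.28
  [2→3]: (33.80+35.74)/2 × 1 = 34.77
  [3→4]: (35.74+34.57)/2 × 1 = 35.155
  [4→8]: (34.57+23.93)/2 × 4 = 117.0
  Sum = 228.585 mg/L·hr
k_e = ln2 / t½ = 0.693147 / 6.29 = 0.1102 hr^-1
Extrapolated tail: C_last / k_e = 23.93 / 0.1102 = 217.151
AUC_0→∞ = 228.585 + 217.151 = 445.736 mg/L·hr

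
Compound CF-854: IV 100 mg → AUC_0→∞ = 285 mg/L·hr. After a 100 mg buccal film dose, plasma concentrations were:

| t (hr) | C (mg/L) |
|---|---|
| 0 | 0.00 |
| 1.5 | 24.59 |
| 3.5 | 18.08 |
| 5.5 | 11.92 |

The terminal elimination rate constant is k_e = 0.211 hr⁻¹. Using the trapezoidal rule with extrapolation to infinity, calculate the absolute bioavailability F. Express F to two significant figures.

Trapezoidal AUC_0→5.5 (buccal film):
  [0→1.5]: (0.00+24.59)/2 × 1.5 = 18.4425
  [1.5→3.5]: (24.59+18.08)/2 × 2 = 42.67
  [3.5→5.5]: (18.08+11.92)/2 × 2 = 30.0
  Sum = 91.1125 mg/L·hr
Tail: C_last/k_e = 11.92/0.211 = 56.493
AUC_0→∞ (buccal film) = 91.1125 + 56.493 = 147.6055 mg/L·hr
F = (AUC_ev/D_ev)/(AUC_iv/D_iv) = (147.6055/100)/(285/100) = 1.476055/2.85 = 0.5179

F = 0.52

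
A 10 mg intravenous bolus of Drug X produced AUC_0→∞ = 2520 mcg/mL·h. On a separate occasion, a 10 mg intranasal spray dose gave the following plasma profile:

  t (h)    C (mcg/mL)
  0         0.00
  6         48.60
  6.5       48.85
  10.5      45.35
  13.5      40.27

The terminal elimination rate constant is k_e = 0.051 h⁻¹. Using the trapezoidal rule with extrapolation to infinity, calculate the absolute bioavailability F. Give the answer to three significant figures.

Trapezoidal AUC_0→13.5 (intranasal spray):
  [0→6]: (0.00+48.60)/2 × 6 = 145.8
  [6→6.5]: (48.60+48.85)/2 × 0.5 = 24.3625
  [6.5→10.5]: (48.85+45.35)/2 × 4 = 188.4
  [10.5→13.5]: (45.35+40.27)/2 × 3 = 128.43
  Sum = 486.9925 mcg/mL·h
Tail: C_last/k_e = 40.27/0.051 = 789.608
AUC_0→∞ (intranasal spray) = 486.9925 + 789.608 = 1276.6005 mcg/mL·h
F = (AUC_ev/D_ev)/(AUC_iv/D_iv) = (1276.6005/10)/(2520/10) = 127.66005/252 = 0.5066

F = 0.507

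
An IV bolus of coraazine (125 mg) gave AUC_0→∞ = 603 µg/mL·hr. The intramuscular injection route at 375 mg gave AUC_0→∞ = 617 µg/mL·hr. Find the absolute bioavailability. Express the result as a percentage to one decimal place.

F = 34.1%

F = (AUC_ev / D_ev) / (AUC_iv / D_iv)
  = (617/375) / (603/125)
  = 1.64533 / 4.824 = 0.3411
  = 34.11%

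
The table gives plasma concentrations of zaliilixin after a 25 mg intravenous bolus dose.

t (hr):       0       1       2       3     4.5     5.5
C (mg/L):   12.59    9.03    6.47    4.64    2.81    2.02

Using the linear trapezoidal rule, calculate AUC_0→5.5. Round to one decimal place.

AUC = 32.1 mg/L·hr

Trapezoidal AUC_0→5.5:
  [0→1]: (12.59+9.03)/2 × 1 = 10.81
  [1→2]: (9.03+6.47)/2 × 1 = 7.75
  [2→3]: (6.47+4.64)/2 × 1 = 5.555
  [3→4.5]: (4.64+2.81)/2 × 1.5 = 5.5875
  [4.5→5.5]: (2.81+2.02)/2 × 1 = 2.415
  Sum = 32.1175 mg/L·hr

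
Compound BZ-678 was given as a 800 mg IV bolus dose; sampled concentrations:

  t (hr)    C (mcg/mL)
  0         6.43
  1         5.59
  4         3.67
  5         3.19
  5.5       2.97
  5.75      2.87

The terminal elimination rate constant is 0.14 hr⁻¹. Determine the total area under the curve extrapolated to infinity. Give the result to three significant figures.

AUC = 46.1 mcg/mL·hr

Trapezoidal AUC_0→5.75:
  [0→1]: (6.43+5.59)/2 × 1 = 6.01
  [1→4]: (5.59+3.67)/2 × 3 = 13.89
  [4→5]: (3.67+3.19)/2 × 1 = 3.43
  [5→5.5]: (3.19+2.97)/2 × 0.5 = 1.54
  [5.5→5.75]: (2.97+2.87)/2 × 0.25 = 0.73
  Sum = 25.6 mcg/mL·hr
Extrapolated tail: C_last / k_e = 2.87 / 0.14 = 20.500
AUC_0→∞ = 25.6 + 20.500 = 46.1 mcg/mL·hr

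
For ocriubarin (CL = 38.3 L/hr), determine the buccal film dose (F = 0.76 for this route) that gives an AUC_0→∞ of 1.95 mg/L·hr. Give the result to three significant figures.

Dose = CL × AUC_0→∞ / F
     = 38.3 × 1.95 / 0.76 = 98.2697 mg

Dose = 98.3 mg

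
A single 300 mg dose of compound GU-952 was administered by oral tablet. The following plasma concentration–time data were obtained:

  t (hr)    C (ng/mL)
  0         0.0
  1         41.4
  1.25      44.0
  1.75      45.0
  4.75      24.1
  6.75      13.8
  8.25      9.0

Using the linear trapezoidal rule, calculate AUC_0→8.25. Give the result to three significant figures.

AUC = 212 ng/mL·hr

Trapezoidal AUC_0→8.25:
  [0→1]: (0.0+41.4)/2 × 1 = 20.7
  [1→1.25]: (41.4+44.0)/2 × 0.25 = 10.675
  [1.25→1.75]: (44.0+45.0)/2 × 0.5 = 22.25
  [1.75→4.75]: (45.0+24.1)/2 × 3 = 103.65
  [4.75→6.75]: (24.1+13.8)/2 × 2 = 37.9
  [6.75→8.25]: (13.8+9.0)/2 × 1.5 = 17.1
  Sum = 212.275 ng/mL·hr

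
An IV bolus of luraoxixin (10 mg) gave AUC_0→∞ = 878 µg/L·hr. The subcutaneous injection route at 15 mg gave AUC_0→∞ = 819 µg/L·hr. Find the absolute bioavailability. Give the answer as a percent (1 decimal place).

F = (AUC_ev / D_ev) / (AUC_iv / D_iv)
  = (819/15) / (878/10)
  = 54.6 / 87.8 = 0.6219
  = 62.19%

F = 62.2%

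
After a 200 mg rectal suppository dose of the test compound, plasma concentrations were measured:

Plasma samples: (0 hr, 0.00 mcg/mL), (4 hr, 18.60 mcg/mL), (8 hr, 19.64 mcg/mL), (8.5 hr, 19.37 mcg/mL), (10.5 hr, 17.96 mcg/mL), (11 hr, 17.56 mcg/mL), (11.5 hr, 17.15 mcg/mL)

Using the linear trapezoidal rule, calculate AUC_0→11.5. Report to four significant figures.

AUC = 178.3 mcg/mL·hr

Trapezoidal AUC_0→11.5:
  [0→4]: (0.00+18.60)/2 × 4 = 37.2
  [4→8]: (18.60+19.64)/2 × 4 = 76.48
  [8→8.5]: (19.64+19.37)/2 × 0.5 = 9.7525
  [8.5→10.5]: (19.37+17.96)/2 × 2 = 37.33
  [10.5→11]: (17.96+17.56)/2 × 0.5 = 8.88
  [11→11.5]: (17.56+17.15)/2 × 0.5 = 8.6775
  Sum = 178.32 mcg/mL·hr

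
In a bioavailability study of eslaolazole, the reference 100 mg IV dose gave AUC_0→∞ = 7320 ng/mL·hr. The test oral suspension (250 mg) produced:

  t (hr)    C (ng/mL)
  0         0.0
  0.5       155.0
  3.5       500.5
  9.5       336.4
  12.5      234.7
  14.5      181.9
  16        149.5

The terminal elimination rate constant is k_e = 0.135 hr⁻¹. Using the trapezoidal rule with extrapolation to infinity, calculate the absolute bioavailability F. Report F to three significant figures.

Trapezoidal AUC_0→16 (oral suspension):
  [0→0.5]: (0.0+155.0)/2 × 0.5 = 38.75
  [0.5→3.5]: (155.0+500.5)/2 × 3 = 983.25
  [3.5→9.5]: (500.5+336.4)/2 × 6 = 2510.7
  [9.5→12.5]: (336.4+234.7)/2 × 3 = 856.65
  [12.5→14.5]: (234.7+181.9)/2 × 2 = 416.6
  [14.5→16]: (181.9+149.5)/2 × 1.5 = 248.55
  Sum = 5054.5 ng/mL·hr
Tail: C_last/k_e = 149.5/0.135 = 1107.407
AUC_0→∞ (oral suspension) = 5054.5 + 1107.407 = 6161.907 ng/mL·hr
F = (AUC_ev/D_ev)/(AUC_iv/D_iv) = (6161.907/250)/(7320/100) = 24.647628/73.2 = 0.3367

F = 0.337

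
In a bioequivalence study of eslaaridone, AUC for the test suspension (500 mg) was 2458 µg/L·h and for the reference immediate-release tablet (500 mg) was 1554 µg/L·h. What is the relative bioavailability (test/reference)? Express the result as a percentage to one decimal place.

F_rel = 158.2%

F_rel = (AUC_test/D_test) / (AUC_ref/D_ref)
      = (2458/500) / (1554/500)
      = 4.916 / 3.108 = 1.5817 = 158.17%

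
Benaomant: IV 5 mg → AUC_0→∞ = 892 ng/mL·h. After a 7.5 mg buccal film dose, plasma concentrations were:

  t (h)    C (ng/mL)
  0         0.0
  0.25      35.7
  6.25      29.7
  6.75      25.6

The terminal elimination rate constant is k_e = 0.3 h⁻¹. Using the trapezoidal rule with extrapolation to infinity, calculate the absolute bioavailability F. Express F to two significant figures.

Trapezoidal AUC_0→6.75 (buccal film):
  [0→0.25]: (0.0+35.7)/2 × 0.25 = 4.4625
  [0.25→6.25]: (35.7+29.7)/2 × 6 = 196.2
  [6.25→6.75]: (29.7+25.6)/2 × 0.5 = 13.825
  Sum = 214.4875 ng/mL·h
Tail: C_last/k_e = 25.6/0.3 = 85.333
AUC_0→∞ (buccal film) = 214.4875 + 85.333 = 299.8205 ng/mL·h
F = (AUC_ev/D_ev)/(AUC_iv/D_iv) = (299.8205/7.5)/(892/5) = 39.9761/178.4 = 0.2241

F = 0.22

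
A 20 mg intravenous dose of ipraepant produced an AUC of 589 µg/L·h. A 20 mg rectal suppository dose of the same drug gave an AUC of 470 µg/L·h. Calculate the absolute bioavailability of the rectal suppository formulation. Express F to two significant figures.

F = (AUC_ev / D_ev) / (AUC_iv / D_iv)
  = (470/20) / (589/20)
  = 23.5 / 29.45 = 0.7980

F = 0.80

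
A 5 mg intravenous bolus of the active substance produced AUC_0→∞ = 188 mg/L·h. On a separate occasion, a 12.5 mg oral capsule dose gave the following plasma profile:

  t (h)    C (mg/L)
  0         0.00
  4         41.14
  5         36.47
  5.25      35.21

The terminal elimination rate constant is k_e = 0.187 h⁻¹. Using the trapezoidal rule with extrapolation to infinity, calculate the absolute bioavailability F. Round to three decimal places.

Trapezoidal AUC_0→5.25 (oral capsule):
  [0→4]: (0.00+41.14)/2 × 4 = 82.28
  [4→5]: (41.14+36.47)/2 × 1 = 38.805
  [5→5.25]: (36.47+35.21)/2 × 0.25 = 8.96
  Sum = 130.045 mg/L·h
Tail: C_last/k_e = 35.21/0.187 = 188.289
AUC_0→∞ (oral capsule) = 130.045 + 188.289 = 318.334 mg/L·h
F = (AUC_ev/D_ev)/(AUC_iv/D_iv) = (318.334/12.5)/(188/5) = 25.46672/37.6 = 0.6773

F = 0.677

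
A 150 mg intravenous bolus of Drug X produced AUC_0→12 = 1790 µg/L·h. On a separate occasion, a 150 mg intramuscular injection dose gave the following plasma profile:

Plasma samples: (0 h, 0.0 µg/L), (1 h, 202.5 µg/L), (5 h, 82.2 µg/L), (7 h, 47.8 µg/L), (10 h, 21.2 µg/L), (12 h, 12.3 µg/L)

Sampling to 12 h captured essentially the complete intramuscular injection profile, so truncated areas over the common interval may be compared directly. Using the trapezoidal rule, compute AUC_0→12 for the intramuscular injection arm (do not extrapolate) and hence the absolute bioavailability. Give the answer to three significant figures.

Trapezoidal AUC_0→12 (intramuscular injection):
  [0→1]: (0.0+202.5)/2 × 1 = 101.25
  [1→5]: (202.5+82.2)/2 × 4 = 569.4
  [5→7]: (82.2+47.8)/2 × 2 = 130.0
  [7→10]: (47.8+21.2)/2 × 3 = 103.5
  [10→12]: (21.2+12.3)/2 × 2 = 33.5
  Sum = 937.65 µg/L·h
F = (AUC_ev/D_ev)/(AUC_iv/D_iv) = (937.65/150)/(1790/150) = 6.251/11.9333 = 0.5238

F = 0.524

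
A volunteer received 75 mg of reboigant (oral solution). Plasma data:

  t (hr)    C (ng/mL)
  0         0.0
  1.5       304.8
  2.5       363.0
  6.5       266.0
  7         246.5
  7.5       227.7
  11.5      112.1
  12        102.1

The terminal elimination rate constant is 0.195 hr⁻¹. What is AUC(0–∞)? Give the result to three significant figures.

AUC = 3320 ng/mL·hr

Trapezoidal AUC_0→12:
  [0→1.5]: (0.0+304.8)/2 × 1.5 = 228.6
  [1.5→2.5]: (304.8+363.0)/2 × 1 = 333.9
  [2.5→6.5]: (363.0+266.0)/2 × 4 = 1258.0
  [6.5→7]: (266.0+246.5)/2 × 0.5 = 128.125
  [7→7.5]: (246.5+227.7)/2 × 0.5 = 118.55
  [7.5→11.5]: (227.7+112.1)/2 × 4 = 679.6
  [11.5→12]: (112.1+102.1)/2 × 0.5 = 53.55
  Sum = 2800.325 ng/mL·hr
Extrapolated tail: C_last / k_e = 102.1 / 0.195 = 523.590
AUC_0→∞ = 2800.325 + 523.590 = 3323.915 ng/mL·hr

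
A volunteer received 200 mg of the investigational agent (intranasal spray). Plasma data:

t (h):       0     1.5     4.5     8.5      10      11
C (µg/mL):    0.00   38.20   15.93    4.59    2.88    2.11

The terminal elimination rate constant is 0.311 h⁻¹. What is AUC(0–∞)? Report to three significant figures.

AUC = 166 µg/mL·h

Trapezoidal AUC_0→11:
  [0→1.5]: (0.00+38.20)/2 × 1.5 = 28.65
  [1.5→4.5]: (38.20+15.93)/2 × 3 = 81.195
  [4.5→8.5]: (15.93+4.59)/2 × 4 = 41.04
  [8.5→10]: (4.59+2.88)/2 × 1.5 = 5.6025
  [10→11]: (2.88+2.11)/2 × 1 = 2.495
  Sum = 158.9825 µg/mL·h
Extrapolated tail: C_last / k_e = 2.11 / 0.311 = 6.785
AUC_0→∞ = 158.9825 + 6.785 = 165.7675 µg/mL·h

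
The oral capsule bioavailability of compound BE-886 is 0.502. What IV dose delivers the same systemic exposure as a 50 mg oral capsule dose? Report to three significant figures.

D_iv = 25.1 mg

Systemic exposure from an extravascular dose = F × D_ev, so the equivalent IV dose is F × D_ev.
D_iv = F × D_ev = 0.502 × 50 = 25.1 mg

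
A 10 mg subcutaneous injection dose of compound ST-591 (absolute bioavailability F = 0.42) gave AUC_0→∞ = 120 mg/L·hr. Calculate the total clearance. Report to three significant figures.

CL = F × Dose / AUC_0→∞
   = 0.42 × 10 / 120 = 0.035 L/hr

CL = 0.0350 L/hr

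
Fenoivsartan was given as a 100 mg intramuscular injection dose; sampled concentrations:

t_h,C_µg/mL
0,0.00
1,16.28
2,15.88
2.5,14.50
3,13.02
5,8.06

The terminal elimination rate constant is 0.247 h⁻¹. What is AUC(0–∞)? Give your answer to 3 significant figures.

Trapezoidal AUC_0→5:
  [0→1]: (0.00+16.28)/2 × 1 = 8.14
  [1→2]: (16.28+15.88)/2 × 1 = 16.08
  [2→2.5]: (15.88+14.50)/2 × 0.5 = 7.595
  [2.5→3]: (14.50+13.02)/2 × 0.5 = 6.88
  [3→5]: (13.02+8.06)/2 × 2 = 21.08
  Sum = 59.775 µg/mL·h
Extrapolated tail: C_last / k_e = 8.06 / 0.247 = 32.632
AUC_0→∞ = 59.775 + 32.632 = 92.407 µg/mL·h

AUC = 92.4 µg/mL·h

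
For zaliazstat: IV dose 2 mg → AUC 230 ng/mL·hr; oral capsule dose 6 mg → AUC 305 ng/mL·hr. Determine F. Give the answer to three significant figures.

F = 0.442

F = (AUC_ev / D_ev) / (AUC_iv / D_iv)
  = (305/6) / (230/2)
  = 50.8333 / 115 = 0.4420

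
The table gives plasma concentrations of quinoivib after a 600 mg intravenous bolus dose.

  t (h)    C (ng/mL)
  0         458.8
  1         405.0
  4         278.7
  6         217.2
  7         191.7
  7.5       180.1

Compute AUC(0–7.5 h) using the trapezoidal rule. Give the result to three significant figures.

Trapezoidal AUC_0→7.5:
  [0→1]: (458.8+405.0)/2 × 1 = 431.9
  [1→4]: (405.0+278.7)/2 × 3 = 1025.55
  [4→6]: (278.7+217.2)/2 × 2 = 495.9
  [6→7]: (217.2+191.7)/2 × 1 = 204.45
  [7→7.5]: (191.7+180.1)/2 × 0.5 = 92.95
  Sum = 2250.75 ng/mL·h

AUC = 2250 ng/mL·h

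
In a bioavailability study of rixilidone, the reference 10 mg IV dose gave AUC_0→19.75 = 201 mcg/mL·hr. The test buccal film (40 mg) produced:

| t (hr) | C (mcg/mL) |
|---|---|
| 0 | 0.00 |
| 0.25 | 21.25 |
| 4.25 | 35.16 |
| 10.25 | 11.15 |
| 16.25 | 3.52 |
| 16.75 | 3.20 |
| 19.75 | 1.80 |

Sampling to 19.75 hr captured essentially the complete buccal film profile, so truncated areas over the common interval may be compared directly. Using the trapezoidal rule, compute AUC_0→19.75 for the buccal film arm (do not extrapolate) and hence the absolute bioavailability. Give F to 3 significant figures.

F = 0.383

Trapezoidal AUC_0→19.75 (buccal film):
  [0→0.25]: (0.00+21.25)/2 × 0.25 = 2.65625
  [0.25→4.25]: (21.25+35.16)/2 × 4 = 112.82
  [4.25→10.25]: (35.16+11.15)/2 × 6 = 138.93
  [10.25→16.25]: (11.15+3.52)/2 × 6 = 44.01
  [16.25→16.75]: (3.52+3.20)/2 × 0.5 = 1.68
  [16.75→19.75]: (3.20+1.80)/2 × 3 = 7.5
  Sum = 307.59625 mcg/mL·hr
F = (AUC_ev/D_ev)/(AUC_iv/D_iv) = (307.59625/40)/(201/10) = 7.68991/20.1 = 0.3826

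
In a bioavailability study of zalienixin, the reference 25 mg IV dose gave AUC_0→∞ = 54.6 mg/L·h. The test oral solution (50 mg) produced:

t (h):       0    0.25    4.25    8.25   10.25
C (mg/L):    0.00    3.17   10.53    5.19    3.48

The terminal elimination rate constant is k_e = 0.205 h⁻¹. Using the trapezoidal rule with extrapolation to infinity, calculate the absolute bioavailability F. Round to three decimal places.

F = 0.777

Trapezoidal AUC_0→10.25 (oral solution):
  [0→0.25]: (0.00+3.17)/2 × 0.25 = 0.39625
  [0.25→4.25]: (3.17+10.53)/2 × 4 = 27.4
  [4.25→8.25]: (10.53+5.19)/2 × 4 = 31.44
  [8.25→10.25]: (5.19+3.48)/2 × 2 = 8.67
  Sum = 67.90625 mg/L·h
Tail: C_last/k_e = 3.48/0.205 = 16.976
AUC_0→∞ (oral solution) = 67.90625 + 16.976 = 84.88225 mg/L·h
F = (AUC_ev/D_ev)/(AUC_iv/D_iv) = (84.88225/50)/(54.6/25) = 1.697645/2.184 = 0.7773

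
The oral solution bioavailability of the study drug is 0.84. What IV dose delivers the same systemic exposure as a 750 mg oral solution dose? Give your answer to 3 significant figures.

Systemic exposure from an extravascular dose = F × D_ev, so the equivalent IV dose is F × D_ev.
D_iv = F × D_ev = 0.84 × 750 = 630 mg

D_iv = 630 mg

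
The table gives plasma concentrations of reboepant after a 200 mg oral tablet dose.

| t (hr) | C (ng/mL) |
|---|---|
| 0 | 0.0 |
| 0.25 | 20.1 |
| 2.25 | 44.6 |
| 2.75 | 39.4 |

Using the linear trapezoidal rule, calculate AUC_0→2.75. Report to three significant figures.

Trapezoidal AUC_0→2.75:
  [0→0.25]: (0.0+20.1)/2 × 0.25 = 2.5125
  [0.25→2.25]: (20.1+44.6)/2 × 2 = 64.7
  [2.25→2.75]: (44.6+39.4)/2 × 0.5 = 21.0
  Sum = 88.2125 ng/mL·hr

AUC = 88.2 ng/mL·hr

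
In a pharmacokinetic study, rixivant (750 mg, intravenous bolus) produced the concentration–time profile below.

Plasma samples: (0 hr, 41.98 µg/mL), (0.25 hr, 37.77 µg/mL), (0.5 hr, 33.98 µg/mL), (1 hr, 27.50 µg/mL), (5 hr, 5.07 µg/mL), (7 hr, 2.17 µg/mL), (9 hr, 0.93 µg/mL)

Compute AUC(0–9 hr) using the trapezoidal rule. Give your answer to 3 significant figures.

Trapezoidal AUC_0→9:
  [0→0.25]: (41.98+37.77)/2 × 0.25 = 9.96875
  [0.25→0.5]: (37.77+33.98)/2 × 0.25 = 8.96875
  [0.5→1]: (33.98+27.50)/2 × 0.5 = 15.37
  [1→5]: (27.50+5.07)/2 × 4 = 65.14
  [5→7]: (5.07+2.17)/2 × 2 = 7.24
  [7→9]: (2.17+0.93)/2 × 2 = 3.1
  Sum = 109.7875 µg/mL·hr

AUC = 110 µg/mL·hr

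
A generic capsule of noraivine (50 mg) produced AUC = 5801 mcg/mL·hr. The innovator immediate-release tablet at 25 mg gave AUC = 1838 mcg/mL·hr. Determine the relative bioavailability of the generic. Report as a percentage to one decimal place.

F_rel = (AUC_test/D_test) / (AUC_ref/D_ref)
      = (5801/50) / (1838/25)
      = 116.02 / 73.52 = 1.5781 = 157.81%

F_rel = 157.8%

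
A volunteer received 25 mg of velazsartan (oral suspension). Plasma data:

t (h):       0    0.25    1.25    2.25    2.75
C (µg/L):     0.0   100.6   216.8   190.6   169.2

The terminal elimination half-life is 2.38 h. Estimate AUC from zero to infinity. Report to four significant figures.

AUC = 1046 µg/L·h

Trapezoidal AUC_0→2.75:
  [0→0.25]: (0.0+100.6)/2 × 0.25 = 12.575
  [0.25→1.25]: (100.6+216.8)/2 × 1 = 158.7
  [1.25→2.25]: (216.8+190.6)/2 × 1 = 203.7
  [2.25→2.75]: (190.6+169.2)/2 × 0.5 = 89.95
  Sum = 464.925 µg/L·h
k_e = ln2 / t½ = 0.693147 / 2.38 = 0.2912 h^-1
Extrapolated tail: C_last / k_e = 169.2 / 0.2912 = 581.044
AUC_0→∞ = 464.925 + 581.044 = 1045.969 µg/L·h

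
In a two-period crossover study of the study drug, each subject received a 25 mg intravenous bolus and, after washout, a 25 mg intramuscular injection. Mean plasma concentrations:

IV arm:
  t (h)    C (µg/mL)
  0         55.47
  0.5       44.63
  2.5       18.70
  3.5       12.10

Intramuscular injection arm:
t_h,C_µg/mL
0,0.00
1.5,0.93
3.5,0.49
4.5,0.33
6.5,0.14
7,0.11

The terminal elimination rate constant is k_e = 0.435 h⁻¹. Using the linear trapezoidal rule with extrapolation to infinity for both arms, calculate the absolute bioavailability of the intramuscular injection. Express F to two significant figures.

F = 0.025

Trapezoidal AUC_0→3.5 (IV):
  [0→0.5]: (55.47+44.63)/2 × 0.5 = 25.025
  [0.5→2.5]: (44.63+18.70)/2 × 2 = 63.33
  [2.5→3.5]: (18.70+12.10)/2 × 1 = 15.4
  Sum = 103.755 µg/mL·h
IV tail: 12.10/0.435 = 27.816; AUC_iv,0→∞ = 103.755 + 27.816 = 131.571 µg/mL·h
Trapezoidal AUC_0→7 (intramuscular injection):
  [0→1.5]: (0.00+0.93)/2 × 1.5 = 0.6975
  [1.5→3.5]: (0.93+0.49)/2 × 2 = 1.42
  [3.5→4.5]: (0.49+0.33)/2 × 1 = 0.41
  [4.5→6.5]: (0.33+0.14)/2 × 2 = 0.47
  [6.5→7]: (0.14+0.11)/2 × 0.5 = 0.0625
  Sum = 3.06 µg/mL·h
intramuscular injection tail: 0.11/0.435 = 0.253; AUC_ev,0→∞ = 3.06 + 0.253 = 3.313 µg/mL·h
F = (AUC_ev/D_ev)/(AUC_iv/D_iv) = (3.313/25)/(131.571/25) = 0.13252/5.26284 = 0.0252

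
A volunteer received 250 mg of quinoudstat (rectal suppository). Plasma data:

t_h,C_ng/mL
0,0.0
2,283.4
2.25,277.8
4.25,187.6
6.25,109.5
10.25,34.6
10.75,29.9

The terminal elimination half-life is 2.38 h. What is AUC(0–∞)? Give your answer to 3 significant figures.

Trapezoidal AUC_0→10.75:
  [0→2]: (0.0+283.4)/2 × 2 = 283.4
  [2→2.25]: (283.4+277.8)/2 × 0.25 = 70.15
  [2.25→4.25]: (277.8+187.6)/2 × 2 = 465.4
  [4.25→6.25]: (187.6+109.5)/2 × 2 = 297.1
  [6.25→10.25]: (109.5+34.6)/2 × 4 = 288.2
  [10.25→10.75]: (34.6+29.9)/2 × 0.5 = 16.125
  Sum = 1420.375 ng/mL·h
k_e = ln2 / t½ = 0.693147 / 2.38 = 0.2912 h^-1
Extrapolated tail: C_last / k_e = 29.9 / 0.2912 = 102.679
AUC_0→∞ = 1420.375 + 102.679 = 1523.054 ng/mL·h

AUC = 1520 ng/mL·h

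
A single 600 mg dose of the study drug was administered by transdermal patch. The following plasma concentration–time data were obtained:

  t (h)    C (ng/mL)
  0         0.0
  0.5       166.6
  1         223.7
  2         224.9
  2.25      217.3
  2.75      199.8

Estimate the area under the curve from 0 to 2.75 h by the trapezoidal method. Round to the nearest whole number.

Trapezoidal AUC_0→2.75:
  [0→0.5]: (0.0+166.6)/2 × 0.5 = 41.65
  [0.5→1]: (166.6+223.7)/2 × 0.5 = 97.575
  [1→2]: (223.7+224.9)/2 × 1 = 224.3
  [2→2.25]: (224.9+217.3)/2 × 0.25 = 55.275
  [2.25→2.75]: (217.3+199.8)/2 × 0.5 = 104.275
  Sum = 523.075 ng/mL·h

AUC = 523 ng/mL·h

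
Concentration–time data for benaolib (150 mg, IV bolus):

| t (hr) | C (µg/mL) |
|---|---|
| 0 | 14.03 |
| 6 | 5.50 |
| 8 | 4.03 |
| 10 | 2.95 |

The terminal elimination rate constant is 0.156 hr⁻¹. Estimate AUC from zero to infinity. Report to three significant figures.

AUC = 94.0 µg/mL·hr

Trapezoidal AUC_0→10:
  [0→6]: (14.03+5.50)/2 × 6 = 58.59
  [6→8]: (5.50+4.03)/2 × 2 = 9.53
  [8→10]: (4.03+2.95)/2 × 2 = 6.98
  Sum = 75.1 µg/mL·hr
Extrapolated tail: C_last / k_e = 2.95 / 0.156 = 18.910
AUC_0→∞ = 75.1 + 18.910 = 94.01 µg/mL·hr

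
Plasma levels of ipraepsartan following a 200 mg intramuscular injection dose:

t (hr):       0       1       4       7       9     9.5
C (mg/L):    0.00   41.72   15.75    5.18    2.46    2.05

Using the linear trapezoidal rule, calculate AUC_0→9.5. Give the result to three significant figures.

Trapezoidal AUC_0→9.5:
  [0→1]: (0.00+41.72)/2 × 1 = 20.86
  [1→4]: (41.72+15.75)/2 × 3 = 86.205
  [4→7]: (15.75+5.18)/2 × 3 = 31.395
  [7→9]: (5.18+2.46)/2 × 2 = 7.64
  [9→9.5]: (2.46+2.05)/2 × 0.5 = 1.1275
  Sum = 147.2275 mg/L·hr

AUC = 147 mg/L·hr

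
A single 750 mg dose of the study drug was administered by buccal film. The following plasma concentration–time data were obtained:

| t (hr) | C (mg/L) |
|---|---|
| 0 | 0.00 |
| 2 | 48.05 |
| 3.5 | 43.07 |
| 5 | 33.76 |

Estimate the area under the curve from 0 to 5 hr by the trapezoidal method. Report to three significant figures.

AUC = 174 mg/L·hr

Trapezoidal AUC_0→5:
  [0→2]: (0.00+48.05)/2 × 2 = 48.05
  [2→3.5]: (48.05+43.07)/2 × 1.5 = 68.34
  [3.5→5]: (43.07+33.76)/2 × 1.5 = 57.6225
  Sum = 174.0125 mg/L·hr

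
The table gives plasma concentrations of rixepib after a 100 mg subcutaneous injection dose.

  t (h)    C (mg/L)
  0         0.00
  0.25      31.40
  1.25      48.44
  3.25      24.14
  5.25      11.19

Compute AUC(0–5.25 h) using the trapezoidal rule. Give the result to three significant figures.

Trapezoidal AUC_0→5.25:
  [0→0.25]: (0.00+31.40)/2 × 0.25 = 3.925
  [0.25→1.25]: (31.40+48.44)/2 × 1 = 39.92
  [1.25→3.25]: (48.44+24.14)/2 × 2 = 72.58
  [3.25→5.25]: (24.14+11.19)/2 × 2 = 35.33
  Sum = 151.755 mg/L·h

AUC = 152 mg/L·h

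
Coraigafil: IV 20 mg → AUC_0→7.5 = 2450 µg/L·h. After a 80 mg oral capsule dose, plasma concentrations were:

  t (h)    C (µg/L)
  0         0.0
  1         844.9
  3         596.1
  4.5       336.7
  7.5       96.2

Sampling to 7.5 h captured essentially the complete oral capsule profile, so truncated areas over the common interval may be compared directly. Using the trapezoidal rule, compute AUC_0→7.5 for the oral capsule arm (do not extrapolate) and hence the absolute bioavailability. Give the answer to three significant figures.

F = 0.328

Trapezoidal AUC_0→7.5 (oral capsule):
  [0→1]: (0.0+844.9)/2 × 1 = 422.45
  [1→3]: (844.9+596.1)/2 × 2 = 1441.0
  [3→4.5]: (596.1+336.7)/2 × 1.5 = 699.6
  [4.5→7.5]: (336.7+96.2)/2 × 3 = 649.35
  Sum = 3212.4 µg/L·h
F = (AUC_ev/D_ev)/(AUC_iv/D_iv) = (3212.4/80)/(2450/20) = 40.155/122.5 = 0.3278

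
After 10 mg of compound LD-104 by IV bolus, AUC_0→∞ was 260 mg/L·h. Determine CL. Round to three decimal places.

CL = Dose_iv / AUC_0→∞
   = 10 / 260 = 0.0384615 L/h

CL = 0.038 L/h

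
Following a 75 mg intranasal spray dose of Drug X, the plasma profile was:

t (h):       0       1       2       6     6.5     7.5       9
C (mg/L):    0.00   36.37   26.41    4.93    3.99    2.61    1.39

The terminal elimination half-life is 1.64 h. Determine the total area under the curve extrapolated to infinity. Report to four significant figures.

AUC = 124.1 mg/L·h

Trapezoidal AUC_0→9:
  [0→1]: (0.00+36.37)/2 × 1 = 18.185
  [1→2]: (36.37+26.41)/2 × 1 = 31.39
  [2→6]: (26.41+4.93)/2 × 4 = 62.68
  [6→6.5]: (4.93+3.99)/2 × 0.5 = 2.23
  [6.5→7.5]: (3.99+2.61)/2 × 1 = 3.3
  [7.5→9]: (2.61+1.39)/2 × 1.5 = 3.0
  Sum = 120.785 mg/L·h
k_e = ln2 / t½ = 0.693147 / 1.64 = 0.4227 h^-1
Extrapolated tail: C_last / k_e = 1.39 / 0.4227 = 3.288
AUC_0→∞ = 120.785 + 3.288 = 124.073 mg/L·h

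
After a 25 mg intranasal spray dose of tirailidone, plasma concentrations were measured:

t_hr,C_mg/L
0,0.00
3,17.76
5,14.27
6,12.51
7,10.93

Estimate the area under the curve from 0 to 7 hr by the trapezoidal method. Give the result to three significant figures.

AUC = 83.8 mg/L·hr

Trapezoidal AUC_0→7:
  [0→3]: (0.00+17.76)/2 × 3 = 26.64
  [3→5]: (17.76+14.27)/2 × 2 = 32.03
  [5→6]: (14.27+12.51)/2 × 1 = 13.39
  [6→7]: (12.51+10.93)/2 × 1 = 11.72
  Sum = 83.78 mg/L·hr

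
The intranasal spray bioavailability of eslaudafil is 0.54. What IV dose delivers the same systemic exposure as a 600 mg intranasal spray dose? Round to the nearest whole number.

D_iv = 324 mg

Systemic exposure from an extravascular dose = F × D_ev, so the equivalent IV dose is F × D_ev.
D_iv = F × D_ev = 0.54 × 600 = 324 mg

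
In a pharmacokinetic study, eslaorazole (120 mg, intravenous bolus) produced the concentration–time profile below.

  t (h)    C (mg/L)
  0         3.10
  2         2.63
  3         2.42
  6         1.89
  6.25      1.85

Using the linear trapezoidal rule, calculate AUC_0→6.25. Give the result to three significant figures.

AUC = 15.2 mg/L·h

Trapezoidal AUC_0→6.25:
  [0→2]: (3.10+2.63)/2 × 2 = 5.73
  [2→3]: (2.63+2.42)/2 × 1 = 2.525
  [3→6]: (2.42+1.89)/2 × 3 = 6.465
  [6→6.25]: (1.89+1.85)/2 × 0.25 = 0.4675
  Sum = 15.1875 mg/L·h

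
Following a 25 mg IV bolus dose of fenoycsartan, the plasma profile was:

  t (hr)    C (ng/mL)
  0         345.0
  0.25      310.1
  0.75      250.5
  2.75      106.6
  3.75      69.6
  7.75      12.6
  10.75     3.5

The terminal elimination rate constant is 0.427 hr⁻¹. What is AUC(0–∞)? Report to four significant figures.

Trapezoidal AUC_0→10.75:
  [0→0.25]: (345.0+310.1)/2 × 0.25 = 81.8875
  [0.25→0.75]: (310.1+250.5)/2 × 0.5 = 140.15
  [0.75→2.75]: (250.5+106.6)/2 × 2 = 357.1
  [2.75→3.75]: (106.6+69.6)/2 × 1 = 88.1
  [3.75→7.75]: (69.6+12.6)/2 × 4 = 164.4
  [7.75→10.75]: (12.6+3.5)/2 × 3 = 24.15
  Sum = 855.7875 ng/mL·hr
Extrapolated tail: C_last / k_e = 3.5 / 0.427 = 8.197
AUC_0→∞ = 855.7875 + 8.197 = 863.9845 ng/mL·hr

AUC = 864.0 ng/mL·hr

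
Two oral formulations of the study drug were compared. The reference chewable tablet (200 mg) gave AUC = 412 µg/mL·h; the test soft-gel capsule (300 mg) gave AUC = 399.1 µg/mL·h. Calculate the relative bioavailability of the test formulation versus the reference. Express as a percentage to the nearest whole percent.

F_rel = 65%

F_rel = (AUC_test/D_test) / (AUC_ref/D_ref)
      = (399.1/300) / (412/200)
      = 1.33033 / 2.06 = 0.6458 = 64.58%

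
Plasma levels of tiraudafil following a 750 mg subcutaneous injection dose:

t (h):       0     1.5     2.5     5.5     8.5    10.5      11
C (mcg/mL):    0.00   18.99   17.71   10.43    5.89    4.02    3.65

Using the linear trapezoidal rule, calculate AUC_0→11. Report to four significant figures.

Trapezoidal AUC_0→11:
  [0→1.5]: (0.00+18.99)/2 × 1.5 = 14.2425
  [1.5→2.5]: (18.99+17.71)/2 × 1 = 18.35
  [2.5→5.5]: (17.71+10.43)/2 × 3 = 42.21
  [5.5→8.5]: (10.43+5.89)/2 × 3 = 24.48
  [8.5→10.5]: (5.89+4.02)/2 × 2 = 9.91
  [10.5→11]: (4.02+3.65)/2 × 0.5 = 1.9175
  Sum = 111.11 mcg/mL·h

AUC = 111.1 mcg/mL·h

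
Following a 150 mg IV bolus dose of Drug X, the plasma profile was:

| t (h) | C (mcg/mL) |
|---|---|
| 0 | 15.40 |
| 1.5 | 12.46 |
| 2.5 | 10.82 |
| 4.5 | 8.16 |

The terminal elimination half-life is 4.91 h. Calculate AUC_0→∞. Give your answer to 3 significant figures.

Trapezoidal AUC_0→4.5:
  [0→1.5]: (15.40+12.46)/2 × 1.5 = 20.895
  [1.5→2.5]: (12.46+10.82)/2 × 1 = 11.64
  [2.5→4.5]: (10.82+8.16)/2 × 2 = 18.98
  Sum = 51.515 mcg/mL·h
k_e = ln2 / t½ = 0.693147 / 4.91 = 0.1412 h^-1
Extrapolated tail: C_last / k_e = 8.16 / 0.1412 = 57.790
AUC_0→∞ = 51.515 + 57.790 = 109.305 mcg/mL·h

AUC = 109 mcg/mL·h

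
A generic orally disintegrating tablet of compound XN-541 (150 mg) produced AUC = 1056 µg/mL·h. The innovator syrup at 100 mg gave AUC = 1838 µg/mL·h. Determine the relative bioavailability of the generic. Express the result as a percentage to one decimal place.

F_rel = (AUC_test/D_test) / (AUC_ref/D_ref)
      = (1056/150) / (1838/100)
      = 7.04 / 18.38 = 0.3830 = 38.30%

F_rel = 38.3%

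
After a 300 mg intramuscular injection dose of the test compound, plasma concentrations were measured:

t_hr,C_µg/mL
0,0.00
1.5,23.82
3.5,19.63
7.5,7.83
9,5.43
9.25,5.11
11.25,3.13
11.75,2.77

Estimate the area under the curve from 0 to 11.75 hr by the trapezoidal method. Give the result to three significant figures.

AUC = 137 µg/mL·hr

Trapezoidal AUC_0→11.75:
  [0→1.5]: (0.00+23.82)/2 × 1.5 = 17.865
  [1.5→3.5]: (23.82+19.63)/2 × 2 = 43.45
  [3.5→7.5]: (19.63+7.83)/2 × 4 = 54.92
  [7.5→9]: (7.83+5.43)/2 × 1.5 = 9.945
  [9→9.25]: (5.43+5.11)/2 × 0.25 = 1.3175
  [9.25→11.25]: (5.11+3.13)/2 × 2 = 8.24
  [11.25→11.75]: (3.13+2.77)/2 × 0.5 = 1.475
  Sum = 137.2125 µg/mL·hr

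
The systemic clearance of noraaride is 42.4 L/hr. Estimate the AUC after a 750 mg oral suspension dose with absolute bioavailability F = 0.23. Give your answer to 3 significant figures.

AUC_0→∞ = F × Dose / CL
        = 0.23 × 750 / 42.4 = 4.0684 mg/L·hr

AUC = 4.07 mg/L·hr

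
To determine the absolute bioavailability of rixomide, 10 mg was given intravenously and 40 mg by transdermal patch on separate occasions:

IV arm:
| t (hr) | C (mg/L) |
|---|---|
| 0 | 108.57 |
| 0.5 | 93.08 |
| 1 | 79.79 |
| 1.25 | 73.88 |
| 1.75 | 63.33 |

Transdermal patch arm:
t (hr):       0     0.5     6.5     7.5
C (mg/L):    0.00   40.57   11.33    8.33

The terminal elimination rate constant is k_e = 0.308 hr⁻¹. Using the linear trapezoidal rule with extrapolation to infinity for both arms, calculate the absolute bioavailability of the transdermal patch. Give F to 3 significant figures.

F = 0.144

Trapezoidal AUC_0→1.75 (IV):
  [0→0.5]: (108.57+93.08)/2 × 0.5 = 50.4125
  [0.5→1]: (93.08+79.79)/2 × 0.5 = 43.2175
  [1→1.25]: (79.79+73.88)/2 × 0.25 = 19.20875
  [1.25→1.75]: (73.88+63.33)/2 × 0.5 = 34.3025
  Sum = 147.14125 mg/L·hr
IV tail: 63.33/0.308 = 205.617; AUC_iv,0→∞ = 147.14125 + 205.617 = 352.75825 mg/L·hr
Trapezoidal AUC_0→7.5 (transdermal patch):
  [0→0.5]: (0.00+40.57)/2 × 0.5 = 10.1425
  [0.5→6.5]: (40.57+11.33)/2 × 6 = 155.7
  [6.5→7.5]: (11.33+8.33)/2 × 1 = 9.83
  Sum = 175.6725 mg/L·hr
transdermal patch tail: 8.33/0.308 = 27.045; AUC_ev,0→∞ = 175.6725 + 27.045 = 202.7175 mg/L·hr
F = (AUC_ev/D_ev)/(AUC_iv/D_iv) = (202.7175/40)/(352.75825/10) = 5.0679375/35.275825 = 0.1437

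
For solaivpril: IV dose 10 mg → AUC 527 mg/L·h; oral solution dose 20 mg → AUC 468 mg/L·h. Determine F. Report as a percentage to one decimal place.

F = (AUC_ev / D_ev) / (AUC_iv / D_iv)
  = (468/20) / (527/10)
  = 23.4 / 52.7 = 0.4440
  = 44.40%

F = 44.4%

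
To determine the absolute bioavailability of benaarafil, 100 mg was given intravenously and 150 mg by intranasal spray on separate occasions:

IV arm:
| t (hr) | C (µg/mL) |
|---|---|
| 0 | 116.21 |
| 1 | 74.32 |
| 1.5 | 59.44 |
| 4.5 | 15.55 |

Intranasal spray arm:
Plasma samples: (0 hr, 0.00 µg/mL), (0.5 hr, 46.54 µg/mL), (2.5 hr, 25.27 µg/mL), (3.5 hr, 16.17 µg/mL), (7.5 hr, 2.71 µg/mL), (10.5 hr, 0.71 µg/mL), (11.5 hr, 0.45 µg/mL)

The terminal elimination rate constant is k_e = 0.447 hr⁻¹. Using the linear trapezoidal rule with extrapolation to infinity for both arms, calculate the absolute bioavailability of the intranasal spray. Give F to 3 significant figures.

Trapezoidal AUC_0→4.5 (IV):
  [0→1]: (116.21+74.32)/2 × 1 = 95.265
  [1→1.5]: (74.32+59.44)/2 × 0.5 = 33.44
  [1.5→4.5]: (59.44+15.55)/2 × 3 = 112.485
  Sum = 241.19 µg/mL·hr
IV tail: 15.55/0.447 = 34.787; AUC_iv,0→∞ = 241.19 + 34.787 = 275.977 µg/mL·hr
Trapezoidal AUC_0→11.5 (intranasal spray):
  [0→0.5]: (0.00+46.54)/2 × 0.5 = 11.635
  [0.5→2.5]: (46.54+25.27)/2 × 2 = 71.81
  [2.5→3.5]: (25.27+16.17)/2 × 1 = 20.72
  [3.5→7.5]: (16.17+2.71)/2 × 4 = 37.76
  [7.5→10.5]: (2.71+0.71)/2 × 3 = 5.13
  [10.5→11.5]: (0.71+0.45)/2 × 1 = 0.58
  Sum = 147.635 µg/mL·hr
intranasal spray tail: 0.45/0.447 = 1.007; AUC_ev,0→∞ = 147.635 + 1.007 = 148.642 µg/mL·hr
F = (AUC_ev/D_ev)/(AUC_iv/D_iv) = (148.642/150)/(275.977/100) = 0.990947/2.75977 = 0.3591

F = 0.359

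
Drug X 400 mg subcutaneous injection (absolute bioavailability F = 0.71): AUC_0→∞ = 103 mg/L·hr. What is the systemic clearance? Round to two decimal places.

CL = 2.76 L/hr

CL = F × Dose / AUC_0→∞
   = 0.71 × 400 / 103 = 2.75728 L/hr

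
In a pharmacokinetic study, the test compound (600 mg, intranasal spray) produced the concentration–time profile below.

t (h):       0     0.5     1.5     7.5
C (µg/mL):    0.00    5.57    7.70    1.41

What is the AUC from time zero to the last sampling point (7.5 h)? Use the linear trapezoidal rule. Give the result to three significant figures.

Trapezoidal AUC_0→7.5:
  [0→0.5]: (0.00+5.57)/2 × 0.5 = 1.3925
  [0.5→1.5]: (5.57+7.70)/2 × 1 = 6.635
  [1.5→7.5]: (7.70+1.41)/2 × 6 = 27.33
  Sum = 35.3575 µg/mL·h

AUC = 35.4 µg/mL·h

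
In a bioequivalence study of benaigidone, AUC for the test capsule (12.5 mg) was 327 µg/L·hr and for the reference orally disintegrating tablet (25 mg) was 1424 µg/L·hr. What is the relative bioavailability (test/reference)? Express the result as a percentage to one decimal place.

F_rel = (AUC_test/D_test) / (AUC_ref/D_ref)
      = (327/12.5) / (1424/25)
      = 26.16 / 56.96 = 0.4593 = 45.93%

F_rel = 45.9%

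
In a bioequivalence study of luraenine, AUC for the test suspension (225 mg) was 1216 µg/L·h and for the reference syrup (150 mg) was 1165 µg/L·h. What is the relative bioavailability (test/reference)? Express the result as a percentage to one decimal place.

F_rel = 69.6%

F_rel = (AUC_test/D_test) / (AUC_ref/D_ref)
      = (1216/225) / (1165/150)
      = 5.40444 / 7.76667 = 0.6959 = 69.59%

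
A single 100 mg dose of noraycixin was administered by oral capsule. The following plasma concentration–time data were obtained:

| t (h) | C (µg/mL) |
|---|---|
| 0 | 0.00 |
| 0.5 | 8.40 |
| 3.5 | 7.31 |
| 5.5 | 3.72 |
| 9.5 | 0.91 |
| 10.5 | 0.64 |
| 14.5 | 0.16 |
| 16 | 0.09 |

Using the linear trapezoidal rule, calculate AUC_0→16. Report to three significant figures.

AUC = 48.5 µg/mL·h

Trapezoidal AUC_0→16:
  [0→0.5]: (0.00+8.40)/2 × 0.5 = 2.1
  [0.5→3.5]: (8.40+7.31)/2 × 3 = 23.565
  [3.5→5.5]: (7.31+3.72)/2 × 2 = 11.03
  [5.5→9.5]: (3.72+0.91)/2 × 4 = 9.26
  [9.5→10.5]: (0.91+0.64)/2 × 1 = 0.775
  [10.5→14.5]: (0.64+0.16)/2 × 4 = 1.6
  [14.5→16]: (0.16+0.09)/2 × 1.5 = 0.1875
  Sum = 48.5175 µg/mL·h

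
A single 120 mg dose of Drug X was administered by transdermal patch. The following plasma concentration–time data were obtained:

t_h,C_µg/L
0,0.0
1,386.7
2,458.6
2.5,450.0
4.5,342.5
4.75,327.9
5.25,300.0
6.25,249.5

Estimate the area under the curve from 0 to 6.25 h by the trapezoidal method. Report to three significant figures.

AUC = 2150 µg/L·h

Trapezoidal AUC_0→6.25:
  [0→1]: (0.0+386.7)/2 × 1 = 193.35
  [1→2]: (386.7+458.6)/2 × 1 = 422.65
  [2→2.5]: (458.6+450.0)/2 × 0.5 = 227.15
  [2.5→4.5]: (450.0+342.5)/2 × 2 = 792.5
  [4.5→4.75]: (342.5+327.9)/2 × 0.25 = 83.8
  [4.75→5.25]: (327.9+300.0)/2 × 0.5 = 156.975
  [5.25→6.25]: (300.0+249.5)/2 × 1 = 274.75
  Sum = 2151.175 µg/L·h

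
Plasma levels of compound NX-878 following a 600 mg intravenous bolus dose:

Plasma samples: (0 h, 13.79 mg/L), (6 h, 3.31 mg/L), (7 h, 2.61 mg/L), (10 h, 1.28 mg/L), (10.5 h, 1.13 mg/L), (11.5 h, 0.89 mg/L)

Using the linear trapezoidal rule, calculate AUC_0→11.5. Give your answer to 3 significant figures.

AUC = 61.7 mg/L·h

Trapezoidal AUC_0→11.5:
  [0→6]: (13.79+3.31)/2 × 6 = 51.3
  [6→7]: (3.31+2.61)/2 × 1 = 2.96
  [7→10]: (2.61+1.28)/2 × 3 = 5.835
  [10→10.5]: (1.28+1.13)/2 × 0.5 = 0.6025
  [10.5→11.5]: (1.13+0.89)/2 × 1 = 1.01
  Sum = 61.7075 mg/L·h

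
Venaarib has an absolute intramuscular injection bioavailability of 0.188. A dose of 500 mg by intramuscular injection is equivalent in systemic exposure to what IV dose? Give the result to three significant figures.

D_iv = 94.0 mg

Systemic exposure from an extravascular dose = F × D_ev, so the equivalent IV dose is F × D_ev.
D_iv = F × D_ev = 0.188 × 500 = 94 mg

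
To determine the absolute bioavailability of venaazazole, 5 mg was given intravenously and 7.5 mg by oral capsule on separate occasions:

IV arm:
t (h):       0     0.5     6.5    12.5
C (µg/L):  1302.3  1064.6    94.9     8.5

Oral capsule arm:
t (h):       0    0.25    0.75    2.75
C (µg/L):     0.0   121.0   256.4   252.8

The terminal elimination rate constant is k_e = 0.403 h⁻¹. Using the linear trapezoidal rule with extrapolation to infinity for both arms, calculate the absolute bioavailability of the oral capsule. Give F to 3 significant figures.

F = 0.189

Trapezoidal AUC_0→12.5 (IV):
  [0→0.5]: (1302.3+1064.6)/2 × 0.5 = 591.725
  [0.5→6.5]: (1064.6+94.9)/2 × 6 = 3478.5
  [6.5→12.5]: (94.9+8.5)/2 × 6 = 310.2
  Sum = 4380.425 µg/L·h
IV tail: 8.5/0.403 = 21.092; AUC_iv,0→∞ = 4380.425 + 21.092 = 4401.517 µg/L·h
Trapezoidal AUC_0→2.75 (oral capsule):
  [0→0.25]: (0.0+121.0)/2 × 0.25 = 15.125
  [0.25→0.75]: (121.0+256.4)/2 × 0.5 = 94.35
  [0.75→2.75]: (256.4+252.8)/2 × 2 = 509.2
  Sum = 618.675 µg/L·h
oral capsule tail: 252.8/0.403 = 627.295; AUC_ev,0→∞ = 618.675 + 627.295 = 1245.97 µg/L·h
F = (AUC_ev/D_ev)/(AUC_iv/D_iv) = (1245.97/7.5)/(4401.517/5) = 166.129/880.3034 = 0.1887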